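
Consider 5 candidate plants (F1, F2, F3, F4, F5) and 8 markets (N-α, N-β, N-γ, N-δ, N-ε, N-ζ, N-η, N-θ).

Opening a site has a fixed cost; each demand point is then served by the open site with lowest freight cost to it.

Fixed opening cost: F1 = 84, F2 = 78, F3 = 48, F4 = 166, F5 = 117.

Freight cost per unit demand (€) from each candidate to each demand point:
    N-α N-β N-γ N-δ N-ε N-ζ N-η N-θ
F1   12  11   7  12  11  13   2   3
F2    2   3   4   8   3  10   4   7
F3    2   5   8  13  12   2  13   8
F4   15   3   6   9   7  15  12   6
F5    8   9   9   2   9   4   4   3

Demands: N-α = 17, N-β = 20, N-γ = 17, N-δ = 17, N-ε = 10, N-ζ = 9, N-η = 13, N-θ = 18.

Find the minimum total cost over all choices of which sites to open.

Open {F2, F5}: assign each demand point to its cheapest open site.
  N-α→F2 17×2=34, N-β→F2 20×3=60, N-γ→F2 17×4=68, N-δ→F5 17×2=34, N-ε→F2 10×3=30, N-ζ→F5 9×4=36, N-η→F2 13×4=52, N-θ→F5 18×3=54
  freight cost 368, fixed 195 → total 563.
Compare {F2, F3, F5}: freight cost 350 + fixed 243 = 593.
Compare {F1, F2, F5}: freight cost 342 + fixed 279 = 621.
Compare {F1, F2, F3}: freight cost 426 + fixed 210 = 636.
All other subsets cost ≥ 593. Minimum total cost: 563.

563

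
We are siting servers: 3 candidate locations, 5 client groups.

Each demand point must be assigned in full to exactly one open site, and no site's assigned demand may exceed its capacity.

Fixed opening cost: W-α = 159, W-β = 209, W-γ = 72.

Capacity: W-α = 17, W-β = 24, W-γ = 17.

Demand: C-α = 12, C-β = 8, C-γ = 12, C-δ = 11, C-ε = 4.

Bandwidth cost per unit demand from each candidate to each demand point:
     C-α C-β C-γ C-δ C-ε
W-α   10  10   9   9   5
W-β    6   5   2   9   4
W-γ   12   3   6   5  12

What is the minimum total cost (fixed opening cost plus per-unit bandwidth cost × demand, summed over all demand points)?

679

Open {W-α, W-β, W-γ}; cheapest assignment that respects the capacities:
  W-α (cap 17, load 15): C-δ, C-ε — cost 11×9 + 4×5 = 119
  W-β (cap 24, load 24): C-α, C-γ — cost 12×6 + 12×2 = 96
  W-γ (cap 17, load 8): C-β — cost 8×3 = 24
  Shipping 239, fixed 440 → total 679.
  Any other capacity-feasible assignment to {W-α, W-β, W-γ} ships for at least 239.
Total demand is 47 and no other set of sites has combined capacity ≥ 47, so {W-α, W-β, W-γ} is the only feasible choice of open sites. Minimum: 679.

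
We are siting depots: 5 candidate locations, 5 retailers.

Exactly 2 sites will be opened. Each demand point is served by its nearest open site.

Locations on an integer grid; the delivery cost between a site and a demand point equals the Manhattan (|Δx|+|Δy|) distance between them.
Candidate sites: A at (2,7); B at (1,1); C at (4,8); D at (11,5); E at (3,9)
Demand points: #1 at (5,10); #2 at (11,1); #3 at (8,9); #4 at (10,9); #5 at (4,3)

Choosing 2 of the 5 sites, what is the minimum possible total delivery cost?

Open {C, D}.
  #1→C 3, #2→D 4, #3→C 5, #4→D 5, #5→C 5  ⇒ total 22.
Compare {D, E}: total 24.
Compare {A, D}: total 28.
No size-2 selection does better; minimum is 22.

22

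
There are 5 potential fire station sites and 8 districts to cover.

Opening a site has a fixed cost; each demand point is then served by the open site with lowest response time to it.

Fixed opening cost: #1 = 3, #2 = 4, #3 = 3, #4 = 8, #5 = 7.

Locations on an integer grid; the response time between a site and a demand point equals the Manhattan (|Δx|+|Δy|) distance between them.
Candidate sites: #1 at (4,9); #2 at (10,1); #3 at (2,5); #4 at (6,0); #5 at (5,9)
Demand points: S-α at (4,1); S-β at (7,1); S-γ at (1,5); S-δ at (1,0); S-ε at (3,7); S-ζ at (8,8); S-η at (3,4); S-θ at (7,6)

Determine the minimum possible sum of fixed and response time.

41

Open {#1, #3, #4}: assign each demand point to its cheapest open site.
  S-α→#4 3, S-β→#4 2, S-γ→#3 1, S-δ→#4 5, S-ε→#1 3, S-ζ→#1 5, S-η→#3 2, S-θ→#1 6
  response time 27, fixed 14 → total 41.
Compare {#3, #4}: response time 31 + fixed 11 = 42.
Compare {#1, #2, #3}: response time 32 + fixed 10 = 42.
Compare {#2, #3}: response time 36 + fixed 7 = 43.
All other subsets cost ≥ 42. Minimum total cost: 41.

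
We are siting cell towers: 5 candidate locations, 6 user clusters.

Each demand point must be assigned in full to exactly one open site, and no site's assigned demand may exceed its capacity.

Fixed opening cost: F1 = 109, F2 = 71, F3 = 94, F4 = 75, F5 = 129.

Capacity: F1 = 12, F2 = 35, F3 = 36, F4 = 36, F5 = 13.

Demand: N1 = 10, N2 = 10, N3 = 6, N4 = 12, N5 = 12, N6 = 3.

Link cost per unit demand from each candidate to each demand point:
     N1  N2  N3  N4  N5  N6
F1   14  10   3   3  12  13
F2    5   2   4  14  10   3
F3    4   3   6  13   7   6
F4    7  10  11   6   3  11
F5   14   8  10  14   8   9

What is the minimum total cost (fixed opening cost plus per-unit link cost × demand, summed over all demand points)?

357

Open {F2, F4}; cheapest assignment that respects the capacities:
  F2 (cap 35, load 29): N1, N2, N3, N6 — cost 10×5 + 10×2 + 6×4 + 3×3 = 103
  F4 (cap 36, load 24): N4, N5 — cost 12×6 + 12×3 = 108
  Shipping 211, fixed 146 → total 357.
  Any other capacity-feasible assignment to {F2, F4} ships for at least 211.
Compare {F3, F4}: its best feasible assignment gives total 401.
Compare {F1, F2, F4}: its best feasible assignment gives total 430.
Every other set of open sites that can feasibly serve all demand totals ≥ 401 even under its best assignment. Minimum: 357.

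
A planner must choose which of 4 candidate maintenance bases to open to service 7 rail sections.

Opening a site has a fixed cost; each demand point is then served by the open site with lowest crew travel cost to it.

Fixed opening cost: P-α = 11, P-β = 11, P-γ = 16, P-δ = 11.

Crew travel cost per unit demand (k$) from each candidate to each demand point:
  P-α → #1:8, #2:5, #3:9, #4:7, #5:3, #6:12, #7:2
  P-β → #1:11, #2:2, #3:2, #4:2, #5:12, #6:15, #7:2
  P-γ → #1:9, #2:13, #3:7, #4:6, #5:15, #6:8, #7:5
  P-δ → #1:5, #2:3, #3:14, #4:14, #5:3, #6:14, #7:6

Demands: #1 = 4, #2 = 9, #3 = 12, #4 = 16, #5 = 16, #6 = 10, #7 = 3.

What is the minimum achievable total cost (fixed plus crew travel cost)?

266

Open {P-β, P-γ, P-δ}: assign each demand point to its cheapest open site.
  #1→P-δ 4×5=20, #2→P-β 9×2=18, #3→P-β 12×2=24, #4→P-β 16×2=32, #5→P-δ 16×3=48, #6→P-γ 10×8=80, #7→P-β 3×2=6
  crew travel cost 228, fixed 38 → total 266.
Compare {P-α, P-β, P-γ, P-δ}: crew travel cost 228 + fixed 49 = 277.
Compare {P-α, P-β, P-γ}: crew travel cost 240 + fixed 38 = 278.
Compare {P-α, P-β, P-δ}: crew travel cost 268 + fixed 33 = 301.
All other subsets cost ≥ 277. Minimum total cost: 266.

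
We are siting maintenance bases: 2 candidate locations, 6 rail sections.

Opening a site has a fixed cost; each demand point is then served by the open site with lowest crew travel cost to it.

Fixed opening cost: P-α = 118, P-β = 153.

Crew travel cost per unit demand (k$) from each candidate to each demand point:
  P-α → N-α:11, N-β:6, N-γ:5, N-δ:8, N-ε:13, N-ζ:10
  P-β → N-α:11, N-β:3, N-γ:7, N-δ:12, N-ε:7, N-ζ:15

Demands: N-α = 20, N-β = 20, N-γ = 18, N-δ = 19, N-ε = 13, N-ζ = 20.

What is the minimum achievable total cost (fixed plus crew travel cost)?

Open {P-α}: assign each demand point to its cheapest open site.
  N-α→P-α 20×11=220, N-β→P-α 20×6=120, N-γ→P-α 18×5=90, N-δ→P-α 19×8=152, N-ε→P-α 13×13=169, N-ζ→P-α 20×10=200
  crew travel cost 951, fixed 118 → total 1069.
Compare {P-α, P-β}: crew travel cost 813 + fixed 271 = 1084.
Compare {P-β}: crew travel cost 1025 + fixed 153 = 1178.

1069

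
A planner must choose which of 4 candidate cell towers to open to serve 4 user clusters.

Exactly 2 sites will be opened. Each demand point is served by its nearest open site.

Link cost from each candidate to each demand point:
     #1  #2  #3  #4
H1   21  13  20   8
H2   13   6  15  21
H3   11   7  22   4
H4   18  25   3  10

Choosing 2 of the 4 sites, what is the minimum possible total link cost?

Open {H3, H4}.
  #1→H3 11, #2→H3 7, #3→H4 3, #4→H3 4  ⇒ total 25.
Compare {H2, H4}: total 32.
Compare {H2, H3}: total 36.
No size-2 selection does better; minimum is 25.

25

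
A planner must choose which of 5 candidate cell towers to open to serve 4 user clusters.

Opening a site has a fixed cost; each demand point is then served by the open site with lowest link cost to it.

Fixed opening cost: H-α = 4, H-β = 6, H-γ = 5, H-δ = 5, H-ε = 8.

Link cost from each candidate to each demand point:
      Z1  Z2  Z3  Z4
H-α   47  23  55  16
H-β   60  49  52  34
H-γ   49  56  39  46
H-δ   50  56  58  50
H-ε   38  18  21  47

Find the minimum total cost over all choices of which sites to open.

Open {H-α, H-ε}: assign each demand point to its cheapest open site.
  Z1→H-ε 38, Z2→H-ε 18, Z3→H-ε 21, Z4→H-α 16
  link cost 93, fixed 12 → total 105.
Compare {H-α, H-γ, H-ε}: link cost 93 + fixed 17 = 110.
Compare {H-α, H-δ, H-ε}: link cost 93 + fixed 17 = 110.
Compare {H-α, H-β, H-ε}: link cost 93 + fixed 18 = 111.
All other subsets cost ≥ 110. Minimum total cost: 105.

105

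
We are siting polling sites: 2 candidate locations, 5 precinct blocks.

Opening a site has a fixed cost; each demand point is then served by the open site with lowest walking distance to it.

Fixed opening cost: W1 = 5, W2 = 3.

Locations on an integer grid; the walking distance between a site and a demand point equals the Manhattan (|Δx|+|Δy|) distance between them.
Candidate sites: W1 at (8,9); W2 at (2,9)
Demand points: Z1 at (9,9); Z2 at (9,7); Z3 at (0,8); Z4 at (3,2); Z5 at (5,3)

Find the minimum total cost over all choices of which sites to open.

32

Open {W1, W2}: assign each demand point to its cheapest open site.
  Z1→W1 1, Z2→W1 3, Z3→W2 3, Z4→W2 8, Z5→W1 9
  walking distance 24, fixed 8 → total 32.
Compare {W1}: walking distance 34 + fixed 5 = 39.
Compare {W2}: walking distance 36 + fixed 3 = 39.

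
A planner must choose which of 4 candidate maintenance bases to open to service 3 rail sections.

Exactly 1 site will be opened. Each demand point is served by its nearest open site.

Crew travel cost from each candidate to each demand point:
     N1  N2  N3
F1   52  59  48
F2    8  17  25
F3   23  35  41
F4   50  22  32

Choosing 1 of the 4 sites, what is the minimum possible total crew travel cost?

50

Open {F2}.
  N1→F2 8, N2→F2 17, N3→F2 25  ⇒ total 50.
Compare {F3}: total 99.
Compare {F4}: total 104.
No size-1 selection does better; minimum is 50.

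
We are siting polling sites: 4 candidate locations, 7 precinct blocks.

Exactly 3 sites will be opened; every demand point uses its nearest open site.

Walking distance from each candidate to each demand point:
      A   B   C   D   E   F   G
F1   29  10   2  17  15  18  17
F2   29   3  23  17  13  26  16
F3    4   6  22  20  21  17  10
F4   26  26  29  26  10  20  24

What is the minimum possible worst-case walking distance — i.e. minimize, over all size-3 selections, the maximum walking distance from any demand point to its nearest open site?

17

Open {F1, F2, F3}.
  Farthest demand point is D at walking distance 17 (to F1); all others are ≤ 17.
With {F1, F3, F4} the worst case is 17.
With {F2, F3, F4} the worst case is 22.
No size-3 selection achieves below 17.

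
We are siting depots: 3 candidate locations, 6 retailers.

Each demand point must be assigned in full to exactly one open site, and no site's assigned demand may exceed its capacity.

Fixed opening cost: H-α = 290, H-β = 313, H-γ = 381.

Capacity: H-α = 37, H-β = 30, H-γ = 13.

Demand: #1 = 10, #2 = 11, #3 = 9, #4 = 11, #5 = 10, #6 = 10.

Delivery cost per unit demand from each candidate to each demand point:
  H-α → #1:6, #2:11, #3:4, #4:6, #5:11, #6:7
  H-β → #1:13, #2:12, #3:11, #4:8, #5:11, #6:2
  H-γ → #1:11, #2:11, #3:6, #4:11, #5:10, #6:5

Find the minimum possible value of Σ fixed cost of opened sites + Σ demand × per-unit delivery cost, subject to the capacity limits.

1079

Open {H-α, H-β}; cheapest assignment that respects the capacities:
  H-α (cap 37, load 32): #1, #2, #4 — cost 10×6 + 11×11 + 11×6 = 247
  H-β (cap 30, load 29): #3, #5, #6 — cost 9×11 + 10×11 + 10×2 = 229
  Shipping 476, fixed 603 → total 1079.
  Any other capacity-feasible assignment to {H-α, H-β} ships for at least 476.
Compare {H-α, H-β, H-γ}: its best feasible assignment gives total 1397.
Every other set of open sites that can feasibly serve all demand totals ≥ 1397 even under its best assignment. Minimum: 1079.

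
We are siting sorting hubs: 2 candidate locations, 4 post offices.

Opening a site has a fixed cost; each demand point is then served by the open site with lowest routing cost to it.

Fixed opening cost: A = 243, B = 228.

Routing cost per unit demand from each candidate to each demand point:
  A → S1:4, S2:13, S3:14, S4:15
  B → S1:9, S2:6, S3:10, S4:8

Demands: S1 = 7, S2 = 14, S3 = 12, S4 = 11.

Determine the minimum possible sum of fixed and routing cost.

583

Open {B}: assign each demand point to its cheapest open site.
  S1→B 7×9=63, S2→B 14×6=84, S3→B 12×10=120, S4→B 11×8=88
  routing cost 355, fixed 228 → total 583.
Compare {A}: routing cost 543 + fixed 243 = 786.
Compare {A, B}: routing cost 320 + fixed 471 = 791.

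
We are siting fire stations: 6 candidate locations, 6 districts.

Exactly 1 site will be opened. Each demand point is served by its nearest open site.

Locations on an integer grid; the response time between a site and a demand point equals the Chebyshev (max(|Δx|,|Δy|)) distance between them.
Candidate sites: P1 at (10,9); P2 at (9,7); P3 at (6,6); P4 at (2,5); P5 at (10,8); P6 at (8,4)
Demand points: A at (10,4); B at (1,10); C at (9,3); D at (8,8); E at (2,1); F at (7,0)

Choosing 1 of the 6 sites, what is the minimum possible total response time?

24

Open {P6}.
  A→P6 2, B→P6 7, C→P6 1, D→P6 4, E→P6 6, F→P6 4  ⇒ total 24.
Compare {P3}: total 25.
Compare {P2}: total 30.
No size-1 selection does better; minimum is 24.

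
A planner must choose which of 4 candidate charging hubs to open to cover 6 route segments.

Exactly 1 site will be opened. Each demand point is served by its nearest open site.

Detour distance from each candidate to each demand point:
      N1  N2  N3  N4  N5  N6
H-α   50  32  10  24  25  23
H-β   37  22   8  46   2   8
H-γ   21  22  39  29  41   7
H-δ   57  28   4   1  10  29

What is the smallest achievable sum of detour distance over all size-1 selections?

Open {H-β}.
  N1→H-β 37, N2→H-β 22, N3→H-β 8, N4→H-β 46, N5→H-β 2, N6→H-β 8  ⇒ total 123.
Compare {H-δ}: total 129.
Compare {H-γ}: total 159.
No size-1 selection does better; minimum is 123.

123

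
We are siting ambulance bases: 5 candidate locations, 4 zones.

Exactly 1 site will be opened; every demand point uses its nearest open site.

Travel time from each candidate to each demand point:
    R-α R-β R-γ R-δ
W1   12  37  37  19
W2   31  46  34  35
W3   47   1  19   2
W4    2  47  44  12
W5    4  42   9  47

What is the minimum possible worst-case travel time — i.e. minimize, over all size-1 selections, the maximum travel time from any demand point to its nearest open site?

37

Open {W1}.
  Farthest demand point is R-β at travel time 37 (to W1); all others are ≤ 37.
With {W2} the worst case is 46.
With {W3} the worst case is 47.
No size-1 selection achieves below 37.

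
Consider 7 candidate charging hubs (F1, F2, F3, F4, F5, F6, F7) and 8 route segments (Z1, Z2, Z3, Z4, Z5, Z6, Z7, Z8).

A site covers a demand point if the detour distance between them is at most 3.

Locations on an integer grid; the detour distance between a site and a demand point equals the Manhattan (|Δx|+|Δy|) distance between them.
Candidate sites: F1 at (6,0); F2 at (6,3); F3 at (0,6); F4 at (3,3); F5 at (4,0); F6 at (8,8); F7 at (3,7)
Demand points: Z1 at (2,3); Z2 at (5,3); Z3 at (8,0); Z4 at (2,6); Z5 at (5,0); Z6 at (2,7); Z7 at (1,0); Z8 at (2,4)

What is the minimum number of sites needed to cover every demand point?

Coverage sets (demand points within 3 of each site):
  F1: {Z3, Z5}
  F2: {Z2}
  F3: {Z4, Z6}
  F4: {Z1, Z2, Z8}
  F5: {Z5, Z7}
  F6: {}
  F7: {Z4, Z6}
No 3 sites suffice: every size-3 union leaves at least one demand point uncovered.
But {F1, F3, F4, F5} covers everything, so the minimum is 4.

4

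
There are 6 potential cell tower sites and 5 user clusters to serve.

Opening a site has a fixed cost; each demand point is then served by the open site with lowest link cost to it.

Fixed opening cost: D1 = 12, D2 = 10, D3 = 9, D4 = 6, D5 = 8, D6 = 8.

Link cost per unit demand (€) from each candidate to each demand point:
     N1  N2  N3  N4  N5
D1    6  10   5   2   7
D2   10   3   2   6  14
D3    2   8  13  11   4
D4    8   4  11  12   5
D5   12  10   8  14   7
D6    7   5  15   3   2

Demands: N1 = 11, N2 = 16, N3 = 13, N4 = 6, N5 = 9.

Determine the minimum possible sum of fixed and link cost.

Open {D2, D3, D6}: assign each demand point to its cheapest open site.
  N1→D3 11×2=22, N2→D2 16×3=48, N3→D2 13×2=26, N4→D6 6×3=18, N5→D6 9×2=18
  link cost 132, fixed 27 → total 159.
Compare {D1, D2, D3, D6}: link cost 126 + fixed 39 = 165.
Compare {D2, D3, D4, D6}: link cost 132 + fixed 33 = 165.
Compare {D2, D3, D5, D6}: link cost 132 + fixed 35 = 167.
All other subsets cost ≥ 165. Minimum total cost: 159.

159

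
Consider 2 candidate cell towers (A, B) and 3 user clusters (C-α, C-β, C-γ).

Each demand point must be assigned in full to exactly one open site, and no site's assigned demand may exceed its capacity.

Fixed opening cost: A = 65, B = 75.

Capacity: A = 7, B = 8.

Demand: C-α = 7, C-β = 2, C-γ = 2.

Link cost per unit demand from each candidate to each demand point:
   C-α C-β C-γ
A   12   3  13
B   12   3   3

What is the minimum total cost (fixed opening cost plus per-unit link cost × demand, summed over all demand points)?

Open {A, B}; cheapest assignment that respects the capacities:
  A (cap 7, load 7): C-α — cost 7×12 = 84
  B (cap 8, load 4): C-β, C-γ — cost 2×3 + 2×3 = 12
  Shipping 96, fixed 140 → total 236.
  Any other capacity-feasible assignment to {A, B} ships for at least 96.
Total demand is 11 and no other set of sites has combined capacity ≥ 11, so {A, B} is the only feasible choice of open sites. Minimum: 236.

236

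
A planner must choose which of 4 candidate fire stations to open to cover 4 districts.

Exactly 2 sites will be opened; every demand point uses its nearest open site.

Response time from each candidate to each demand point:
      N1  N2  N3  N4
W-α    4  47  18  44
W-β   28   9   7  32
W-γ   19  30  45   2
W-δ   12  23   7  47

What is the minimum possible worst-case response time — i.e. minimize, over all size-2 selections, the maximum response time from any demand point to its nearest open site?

19

Open {W-β, W-γ}.
  Farthest demand point is N1 at response time 19 (to W-γ); all others are ≤ 19.
With {W-γ, W-δ} the worst case is 23.
With {W-α, W-γ} the worst case is 30.
No size-2 selection achieves below 19.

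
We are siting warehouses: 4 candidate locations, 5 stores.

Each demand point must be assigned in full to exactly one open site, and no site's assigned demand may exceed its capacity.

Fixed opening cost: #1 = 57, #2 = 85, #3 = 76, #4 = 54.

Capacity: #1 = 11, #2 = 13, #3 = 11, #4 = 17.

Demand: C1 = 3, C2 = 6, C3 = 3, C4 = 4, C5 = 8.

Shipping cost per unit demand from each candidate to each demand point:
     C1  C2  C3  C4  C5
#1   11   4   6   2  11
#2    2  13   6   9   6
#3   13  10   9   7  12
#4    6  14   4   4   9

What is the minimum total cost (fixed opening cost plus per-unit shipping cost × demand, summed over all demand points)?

245

Open {#1, #4}; cheapest assignment that respects the capacities:
  #1 (cap 11, load 10): C2, C4 — cost 6×4 + 4×2 = 32
  #4 (cap 17, load 14): C1, C3, C5 — cost 3×6 + 3×4 + 8×9 = 102
  Shipping 134, fixed 111 → total 245.
  Any other capacity-feasible assignment to {#1, #4} ships for at least 134.
Compare {#1, #2, #4}: its best feasible assignment gives total 294.
Compare {#2, #4}: its best feasible assignment gives total 305.
Every other set of open sites that can feasibly serve all demand totals ≥ 294 even under its best assignment. Minimum: 245.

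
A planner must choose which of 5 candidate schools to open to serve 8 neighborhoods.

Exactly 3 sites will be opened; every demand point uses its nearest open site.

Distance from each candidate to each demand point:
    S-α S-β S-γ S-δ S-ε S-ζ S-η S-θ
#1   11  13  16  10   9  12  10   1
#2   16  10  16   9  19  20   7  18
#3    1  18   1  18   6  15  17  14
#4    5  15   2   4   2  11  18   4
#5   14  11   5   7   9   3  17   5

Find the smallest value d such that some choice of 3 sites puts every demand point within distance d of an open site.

10

Open {#2, #3, #5}.
  Farthest demand point is S-β at distance 10 (to #2); all others are ≤ 10.
With {#2, #4, #5} the worst case is 10.
With {#1, #2, #4} the worst case is 11.
No size-3 selection achieves below 10.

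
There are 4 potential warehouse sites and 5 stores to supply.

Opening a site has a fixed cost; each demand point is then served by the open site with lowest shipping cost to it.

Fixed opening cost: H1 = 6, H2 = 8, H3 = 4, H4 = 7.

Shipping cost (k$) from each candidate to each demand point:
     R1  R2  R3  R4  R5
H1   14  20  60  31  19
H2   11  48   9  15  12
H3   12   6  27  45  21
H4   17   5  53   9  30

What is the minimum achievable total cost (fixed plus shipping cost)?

61

Open {H2, H4}: assign each demand point to its cheapest open site.
  R1→H2 11, R2→H4 5, R3→H2 9, R4→H4 9, R5→H2 12
  shipping cost 46, fixed 15 → total 61.
Compare {H2, H3}: shipping cost 53 + fixed 12 = 65.
Compare {H2, H3, H4}: shipping cost 46 + fixed 19 = 65.
Compare {H1, H2, H4}: shipping cost 46 + fixed 21 = 67.
All other subsets cost ≥ 65. Minimum total cost: 61.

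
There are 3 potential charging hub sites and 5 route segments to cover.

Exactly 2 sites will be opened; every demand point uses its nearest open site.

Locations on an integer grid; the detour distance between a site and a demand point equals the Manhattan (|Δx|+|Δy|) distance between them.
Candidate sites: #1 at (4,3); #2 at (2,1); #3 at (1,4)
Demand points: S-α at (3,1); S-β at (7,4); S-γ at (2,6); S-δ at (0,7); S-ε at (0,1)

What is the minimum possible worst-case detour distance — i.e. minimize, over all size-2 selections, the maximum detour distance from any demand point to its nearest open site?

Open {#1, #3}.
  Farthest demand point is S-β at detour distance 4 (to #1); all others are ≤ 4.
With {#2, #3} the worst case is 6.
With {#1, #2} the worst case is 8.
No size-2 selection achieves below 4.

4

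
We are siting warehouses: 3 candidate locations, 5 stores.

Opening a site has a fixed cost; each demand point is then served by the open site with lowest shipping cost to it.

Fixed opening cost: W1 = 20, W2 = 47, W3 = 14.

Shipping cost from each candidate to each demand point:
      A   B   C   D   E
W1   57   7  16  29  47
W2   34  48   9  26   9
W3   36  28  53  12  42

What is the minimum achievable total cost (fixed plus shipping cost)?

Open {W1, W3}: assign each demand point to its cheapest open site.
  A→W3 36, B→W1 7, C→W1 16, D→W3 12, E→W3 42
  shipping cost 113, fixed 34 → total 147.
Compare {W1, W2}: shipping cost 85 + fixed 67 = 152.
Compare {W1, W2, W3}: shipping cost 71 + fixed 81 = 152.
Compare {W2, W3}: shipping cost 92 + fixed 61 = 153.
All other subsets cost ≥ 152. Minimum total cost: 147.

147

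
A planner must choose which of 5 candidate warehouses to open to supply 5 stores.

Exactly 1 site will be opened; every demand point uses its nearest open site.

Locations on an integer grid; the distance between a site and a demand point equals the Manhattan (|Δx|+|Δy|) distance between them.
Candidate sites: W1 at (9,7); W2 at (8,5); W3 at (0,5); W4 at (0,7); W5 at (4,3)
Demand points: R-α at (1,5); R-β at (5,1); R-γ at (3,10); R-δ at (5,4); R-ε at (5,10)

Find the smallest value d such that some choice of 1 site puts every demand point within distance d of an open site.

Open {W5}.
  Farthest demand point is R-γ at distance 8 (to W5); all others are ≤ 8.
With {W1} the worst case is 10.
With {W2} the worst case is 10.
No size-1 selection achieves below 8.

8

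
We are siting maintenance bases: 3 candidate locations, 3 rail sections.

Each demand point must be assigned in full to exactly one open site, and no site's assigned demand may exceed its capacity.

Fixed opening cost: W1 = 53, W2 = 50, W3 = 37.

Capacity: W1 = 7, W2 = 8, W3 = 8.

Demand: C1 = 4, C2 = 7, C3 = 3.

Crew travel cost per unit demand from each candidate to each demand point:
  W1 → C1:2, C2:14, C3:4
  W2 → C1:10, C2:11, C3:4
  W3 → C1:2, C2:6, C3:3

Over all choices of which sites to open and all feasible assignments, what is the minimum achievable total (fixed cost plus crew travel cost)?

152

Open {W1, W3}; cheapest assignment that respects the capacities:
  W1 (cap 7, load 7): C1, C3 — cost 4×2 + 3×4 = 20
  W3 (cap 8, load 7): C2 — cost 7×6 = 42
  Shipping 62, fixed 90 → total 152.
  Any other capacity-feasible assignment to {W1, W3} ships for at least 62.
Compare {W2, W3}: its best feasible assignment gives total 181.
Compare {W1, W2}: its best feasible assignment gives total 200.
Every other set of open sites that can feasibly serve all demand totals ≥ 181 even under its best assignment. Minimum: 152.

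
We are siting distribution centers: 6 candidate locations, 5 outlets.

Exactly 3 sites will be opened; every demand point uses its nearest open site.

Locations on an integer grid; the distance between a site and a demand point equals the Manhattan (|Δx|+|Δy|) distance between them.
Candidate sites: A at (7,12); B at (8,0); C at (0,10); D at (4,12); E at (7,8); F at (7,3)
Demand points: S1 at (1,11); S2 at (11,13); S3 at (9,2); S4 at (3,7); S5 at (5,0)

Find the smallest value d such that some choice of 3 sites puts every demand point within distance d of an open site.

6

Open {A, B, C}.
  Farthest demand point is S4 at distance 6 (to C); all others are ≤ 6.
With {A, B, D} the worst case is 6.
With {A, C, F} the worst case is 6.
No size-3 selection achieves below 6.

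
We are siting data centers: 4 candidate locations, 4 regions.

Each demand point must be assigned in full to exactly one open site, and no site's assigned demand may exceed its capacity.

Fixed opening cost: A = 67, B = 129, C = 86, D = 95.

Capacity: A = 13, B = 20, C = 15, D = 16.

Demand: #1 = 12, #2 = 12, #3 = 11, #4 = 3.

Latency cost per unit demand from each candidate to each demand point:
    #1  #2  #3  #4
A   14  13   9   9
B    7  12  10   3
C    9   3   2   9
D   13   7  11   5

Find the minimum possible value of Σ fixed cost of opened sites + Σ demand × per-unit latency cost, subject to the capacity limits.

Open {B, C, D}; cheapest assignment that respects the capacities:
  B (cap 20, load 15): #1, #4 — cost 12×7 + 3×3 = 93
  C (cap 15, load 11): #3 — cost 11×2 = 22
  D (cap 16, load 12): #2 — cost 12×7 = 84
  Shipping 199, fixed 310 → total 509.
  Any other capacity-feasible assignment to {B, C, D} ships for at least 199.
Compare {A, B, C}: its best feasible assignment gives total 510.
Compare {A, C, D}: its best feasible assignment gives total 537.
Every other set of open sites that can feasibly serve all demand totals ≥ 510 even under its best assignment. Minimum: 509.

509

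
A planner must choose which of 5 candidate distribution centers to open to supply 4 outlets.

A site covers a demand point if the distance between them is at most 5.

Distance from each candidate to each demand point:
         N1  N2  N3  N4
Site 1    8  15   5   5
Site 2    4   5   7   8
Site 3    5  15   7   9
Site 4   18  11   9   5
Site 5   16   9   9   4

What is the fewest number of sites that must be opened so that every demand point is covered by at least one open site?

2

Coverage sets (demand points within 5 of each site):
  Site 1: {N3, N4}
  Site 2: {N1, N2}
  Site 3: {N1}
  Site 4: {N4}
  Site 5: {N4}
No single site covers all 4 demand points.
But {Site 1, Site 2} covers everything, so the minimum is 2.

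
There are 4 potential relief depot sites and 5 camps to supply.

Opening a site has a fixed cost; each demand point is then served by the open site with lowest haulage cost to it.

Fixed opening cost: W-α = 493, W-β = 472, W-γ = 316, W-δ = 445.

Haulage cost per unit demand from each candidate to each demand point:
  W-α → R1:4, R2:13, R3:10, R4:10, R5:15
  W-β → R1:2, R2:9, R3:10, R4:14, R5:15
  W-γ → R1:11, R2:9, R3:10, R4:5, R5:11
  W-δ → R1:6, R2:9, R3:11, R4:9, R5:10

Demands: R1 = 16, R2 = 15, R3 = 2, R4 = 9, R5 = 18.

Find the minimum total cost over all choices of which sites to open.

890

Open {W-γ}: assign each demand point to its cheapest open site.
  R1→W-γ 16×11=176, R2→W-γ 15×9=135, R3→W-γ 2×10=20, R4→W-γ 9×5=45, R5→W-γ 18×11=198
  haulage cost 574, fixed 316 → total 890.
Compare {W-δ}: haulage cost 514 + fixed 445 = 959.
Compare {W-β}: haulage cost 583 + fixed 472 = 1055.
Compare {W-α}: haulage cost 639 + fixed 493 = 1132.
All other subsets cost ≥ 959. Minimum total cost: 890.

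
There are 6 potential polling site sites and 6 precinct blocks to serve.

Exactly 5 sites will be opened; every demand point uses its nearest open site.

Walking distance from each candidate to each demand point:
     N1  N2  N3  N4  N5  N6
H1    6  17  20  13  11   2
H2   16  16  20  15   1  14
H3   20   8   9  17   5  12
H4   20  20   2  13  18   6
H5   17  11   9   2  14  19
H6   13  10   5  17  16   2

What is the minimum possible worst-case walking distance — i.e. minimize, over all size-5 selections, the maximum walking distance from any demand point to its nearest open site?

8

Open {H1, H2, H3, H4, H5}.
  Farthest demand point is N2 at walking distance 8 (to H3); all others are ≤ 8.
With {H1, H2, H3, H5, H6} the worst case is 8.
With {H1, H3, H4, H5, H6} the worst case is 8.
No size-5 selection achieves below 8.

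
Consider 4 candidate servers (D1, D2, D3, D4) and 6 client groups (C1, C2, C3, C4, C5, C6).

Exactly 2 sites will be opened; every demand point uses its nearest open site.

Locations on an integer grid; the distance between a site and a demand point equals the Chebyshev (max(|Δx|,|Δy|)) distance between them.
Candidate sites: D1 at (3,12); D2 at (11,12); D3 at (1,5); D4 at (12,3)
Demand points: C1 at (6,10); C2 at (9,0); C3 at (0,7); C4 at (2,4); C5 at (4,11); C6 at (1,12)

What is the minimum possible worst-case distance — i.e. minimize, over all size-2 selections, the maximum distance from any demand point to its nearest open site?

Open {D3, D4}.
  Farthest demand point is C6 at distance 7 (to D3); all others are ≤ 7.
With {D1, D3} the worst case is 8.
With {D1, D4} the worst case is 8.
No size-2 selection achieves below 7.

7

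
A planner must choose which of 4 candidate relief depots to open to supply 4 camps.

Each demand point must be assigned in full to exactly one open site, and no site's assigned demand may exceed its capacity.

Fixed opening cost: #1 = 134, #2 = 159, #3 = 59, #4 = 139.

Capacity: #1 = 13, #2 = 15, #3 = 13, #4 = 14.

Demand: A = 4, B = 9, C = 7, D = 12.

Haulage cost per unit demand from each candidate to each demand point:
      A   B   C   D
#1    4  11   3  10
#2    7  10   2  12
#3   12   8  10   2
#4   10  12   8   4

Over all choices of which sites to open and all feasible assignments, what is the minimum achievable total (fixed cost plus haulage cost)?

489

Open {#1, #3, #4}; cheapest assignment that respects the capacities:
  #1 (cap 13, load 11): A, C — cost 4×4 + 7×3 = 37
  #3 (cap 13, load 9): B — cost 9×8 = 72
  #4 (cap 14, load 12): D — cost 12×4 = 48
  Shipping 157, fixed 332 → total 489.
  Any other capacity-feasible assignment to {#1, #3, #4} ships for at least 157.
Compare {#1, #2, #3}: its best feasible assignment gives total 503.
Compare {#2, #3, #4}: its best feasible assignment gives total 519.
Every other set of open sites that can feasibly serve all demand totals ≥ 503 even under its best assignment. Minimum: 489.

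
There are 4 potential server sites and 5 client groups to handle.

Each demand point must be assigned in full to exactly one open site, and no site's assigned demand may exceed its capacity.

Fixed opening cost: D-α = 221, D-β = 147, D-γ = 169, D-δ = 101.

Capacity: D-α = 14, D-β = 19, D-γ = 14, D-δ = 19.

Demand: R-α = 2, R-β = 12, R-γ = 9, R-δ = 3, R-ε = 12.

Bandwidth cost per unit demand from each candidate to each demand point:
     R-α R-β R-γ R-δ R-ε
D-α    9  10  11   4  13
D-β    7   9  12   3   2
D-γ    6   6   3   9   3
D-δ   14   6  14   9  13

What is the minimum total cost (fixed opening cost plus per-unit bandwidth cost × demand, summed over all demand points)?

561

Open {D-β, D-γ, D-δ}; cheapest assignment that respects the capacities:
  D-β (cap 19, load 15): R-δ, R-ε — cost 3×3 + 12×2 = 33
  D-γ (cap 14, load 11): R-α, R-γ — cost 2×6 + 9×3 = 39
  D-δ (cap 19, load 12): R-β — cost 12×6 = 72
  Shipping 144, fixed 417 → total 561.
  Any other capacity-feasible assignment to {D-β, D-γ, D-δ} ships for at least 144.
Compare {D-α, D-β, D-δ}: its best feasible assignment gives total 687.
Compare {D-α, D-γ, D-δ}: its best feasible assignment gives total 722.
Every other set of open sites that can feasibly serve all demand totals ≥ 687 even under its best assignment. Minimum: 561.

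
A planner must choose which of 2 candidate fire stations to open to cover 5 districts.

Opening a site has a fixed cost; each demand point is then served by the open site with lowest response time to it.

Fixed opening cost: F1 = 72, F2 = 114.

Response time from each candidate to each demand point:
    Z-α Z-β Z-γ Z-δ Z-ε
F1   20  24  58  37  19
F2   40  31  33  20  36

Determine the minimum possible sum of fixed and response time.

Open {F1}: assign each demand point to its cheapest open site.
  Z-α→F1 20, Z-β→F1 24, Z-γ→F1 58, Z-δ→F1 37, Z-ε→F1 19
  response time 158, fixed 72 → total 230.
Compare {F2}: response time 160 + fixed 114 = 274.
Compare {F1, F2}: response time 116 + fixed 186 = 302.

230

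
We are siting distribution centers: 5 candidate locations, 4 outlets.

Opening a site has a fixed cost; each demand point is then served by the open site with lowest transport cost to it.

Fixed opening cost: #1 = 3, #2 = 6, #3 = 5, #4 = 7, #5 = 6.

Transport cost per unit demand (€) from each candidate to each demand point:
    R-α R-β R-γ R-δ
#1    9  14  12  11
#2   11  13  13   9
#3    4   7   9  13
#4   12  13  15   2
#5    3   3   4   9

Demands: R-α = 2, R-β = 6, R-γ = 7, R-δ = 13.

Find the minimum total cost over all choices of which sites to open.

91

Open {#4, #5}: assign each demand point to its cheapest open site.
  R-α→#5 2×3=6, R-β→#5 6×3=18, R-γ→#5 7×4=28, R-δ→#4 13×2=26
  transport cost 78, fixed 13 → total 91.
Compare {#1, #4, #5}: transport cost 78 + fixed 16 = 94.
Compare {#3, #4, #5}: transport cost 78 + fixed 18 = 96.
Compare {#2, #4, #5}: transport cost 78 + fixed 19 = 97.
All other subsets cost ≥ 94. Minimum total cost: 91.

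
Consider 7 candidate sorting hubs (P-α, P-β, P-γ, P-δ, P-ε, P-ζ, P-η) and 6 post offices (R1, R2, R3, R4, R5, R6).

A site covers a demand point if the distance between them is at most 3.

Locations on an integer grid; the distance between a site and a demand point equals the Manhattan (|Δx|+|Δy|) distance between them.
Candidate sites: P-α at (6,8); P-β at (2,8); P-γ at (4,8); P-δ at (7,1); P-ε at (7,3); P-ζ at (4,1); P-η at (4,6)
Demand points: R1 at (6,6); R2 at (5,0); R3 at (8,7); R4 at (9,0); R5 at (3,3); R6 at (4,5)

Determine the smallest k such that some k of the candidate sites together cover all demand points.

Coverage sets (demand points within 3 of each site):
  P-α: {R1, R3}
  P-β: {}
  P-γ: {R6}
  P-δ: {R2, R4}
  P-ε: {}
  P-ζ: {R2, R5}
  P-η: {R1, R6}
No 3 sites suffice: every size-3 union leaves at least one demand point uncovered.
But {P-α, P-γ, P-δ, P-ζ} covers everything, so the minimum is 4.

4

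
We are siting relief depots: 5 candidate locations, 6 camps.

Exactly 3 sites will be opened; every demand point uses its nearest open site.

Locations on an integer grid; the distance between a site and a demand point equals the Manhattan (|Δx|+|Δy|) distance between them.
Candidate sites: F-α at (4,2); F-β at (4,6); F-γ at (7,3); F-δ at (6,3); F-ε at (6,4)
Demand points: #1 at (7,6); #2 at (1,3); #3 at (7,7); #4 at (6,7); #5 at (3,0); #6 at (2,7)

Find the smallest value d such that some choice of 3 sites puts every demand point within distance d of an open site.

4

Open {F-α, F-β, F-γ}.
  Farthest demand point is #2 at distance 4 (to F-α); all others are ≤ 4.
With {F-α, F-β, F-δ} the worst case is 4.
With {F-α, F-β, F-ε} the worst case is 4.
No size-3 selection achieves below 4.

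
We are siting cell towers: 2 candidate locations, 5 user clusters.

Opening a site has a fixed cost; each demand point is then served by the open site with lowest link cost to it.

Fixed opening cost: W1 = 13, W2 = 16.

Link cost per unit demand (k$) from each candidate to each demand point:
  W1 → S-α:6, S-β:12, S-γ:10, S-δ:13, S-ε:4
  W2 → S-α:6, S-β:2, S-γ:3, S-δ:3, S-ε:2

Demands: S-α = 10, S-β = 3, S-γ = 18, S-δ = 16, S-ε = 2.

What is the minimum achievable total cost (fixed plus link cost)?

188

Open {W2}: assign each demand point to its cheapest open site.
  S-α→W2 10×6=60, S-β→W2 3×2=6, S-γ→W2 18×3=54, S-δ→W2 16×3=48, S-ε→W2 2×2=4
  link cost 172, fixed 16 → total 188.
Compare {W1, W2}: link cost 172 + fixed 29 = 201.
Compare {W1}: link cost 492 + fixed 13 = 505.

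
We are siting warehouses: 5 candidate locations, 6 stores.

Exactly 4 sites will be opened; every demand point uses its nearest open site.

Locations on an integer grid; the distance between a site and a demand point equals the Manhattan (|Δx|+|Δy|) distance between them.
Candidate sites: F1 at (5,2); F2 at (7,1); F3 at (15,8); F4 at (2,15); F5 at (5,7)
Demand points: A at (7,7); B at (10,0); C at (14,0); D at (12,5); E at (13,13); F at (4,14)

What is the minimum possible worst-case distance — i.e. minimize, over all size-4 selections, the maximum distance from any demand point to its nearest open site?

Open {F1, F2, F3, F4}.
  Farthest demand point is C at distance 8 (to F2); all others are ≤ 8.
With {F1, F2, F3, F5} the worst case is 8.
With {F2, F3, F4, F5} the worst case is 8.
No size-4 selection achieves below 8.

8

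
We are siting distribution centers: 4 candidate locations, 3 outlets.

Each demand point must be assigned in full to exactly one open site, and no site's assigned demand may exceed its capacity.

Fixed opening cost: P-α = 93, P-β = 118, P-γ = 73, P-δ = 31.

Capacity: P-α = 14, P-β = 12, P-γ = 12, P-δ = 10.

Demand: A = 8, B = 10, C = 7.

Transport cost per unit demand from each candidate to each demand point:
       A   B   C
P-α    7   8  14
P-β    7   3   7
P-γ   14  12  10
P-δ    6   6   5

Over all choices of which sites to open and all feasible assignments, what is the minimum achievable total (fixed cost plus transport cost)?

Open {P-α, P-β, P-δ}; cheapest assignment that respects the capacities:
  P-α (cap 14, load 8): A — cost 8×7 = 56
  P-β (cap 12, load 10): B — cost 10×3 = 30
  P-δ (cap 10, load 7): C — cost 7×5 = 35
  Shipping 121, fixed 242 → total 363.
  Any other capacity-feasible assignment to {P-α, P-β, P-δ} ships for at least 121.
Compare {P-β, P-γ, P-δ}: its best feasible assignment gives total 370.
Compare {P-α, P-γ, P-δ}: its best feasible assignment gives total 383.
Every other set of open sites that can feasibly serve all demand totals ≥ 370 even under its best assignment. Minimum: 363.

363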